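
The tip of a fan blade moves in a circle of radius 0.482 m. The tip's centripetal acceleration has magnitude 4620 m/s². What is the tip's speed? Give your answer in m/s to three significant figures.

47.2 m/s

a_c = v²/r ⇒ v = √(a_c · r) = √(4620 × 0.482) = √2227 = 47.19 m/s.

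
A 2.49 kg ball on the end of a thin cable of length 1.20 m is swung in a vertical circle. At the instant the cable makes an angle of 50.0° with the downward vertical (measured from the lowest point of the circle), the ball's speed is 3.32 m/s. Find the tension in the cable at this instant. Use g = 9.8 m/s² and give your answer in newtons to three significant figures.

Take the radial direction toward the centre of the circle as positive. The component of the weight along the string toward the centre is −mg cos φ (φ measured from the bottom), so Newton's second law along the string gives T − mg cos φ = m v²/r.
cos 50.0° = 0.6428, so T = m(v²/r + g cos φ) = 2.49 × ((3.32)²/1.20 + 9.8 × 0.6428) = 2.49 × (9.185 + (6.299)) = 2.49 × 15.48 = 38.56 N.

38.6 N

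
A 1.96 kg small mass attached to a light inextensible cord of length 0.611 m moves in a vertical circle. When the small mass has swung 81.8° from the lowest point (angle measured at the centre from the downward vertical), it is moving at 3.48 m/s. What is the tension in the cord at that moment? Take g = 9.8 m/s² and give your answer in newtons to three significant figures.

Take the radial direction toward the centre of the circle as positive. The component of the weight along the string toward the centre is −mg cos φ (φ measured from the bottom), so Newton's second law along the string gives T − mg cos φ = m v²/r.
cos 81.8° = 0.1426, so T = m(v²/r + g cos φ) = 1.96 × ((3.48)²/0.611 + 9.8 × 0.1426) = 1.96 × (19.82 + (1.398)) = 1.96 × 21.22 = 41.59 N.

41.6 N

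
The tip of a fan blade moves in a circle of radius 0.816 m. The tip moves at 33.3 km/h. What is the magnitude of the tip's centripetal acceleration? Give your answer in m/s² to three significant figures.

105 m/s²

v = 33.3 km/h = 33.3/3.6 = 9.250 m/s.
a_c = v²/r = (9.250)²/0.816 = 85.56/0.816 = 104.9 m/s².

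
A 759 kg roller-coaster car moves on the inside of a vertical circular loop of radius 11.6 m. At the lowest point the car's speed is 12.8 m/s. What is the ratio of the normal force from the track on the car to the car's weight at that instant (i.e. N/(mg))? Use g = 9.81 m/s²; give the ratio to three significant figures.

2.44

At the bottom, N − mg = mv²/r, so N = m(v²/r + g) and N/(mg) = v²/(rg) + 1 = (12.8)²/(11.6 × 9.81) + 1 = 1.440 + 1 = 2.440.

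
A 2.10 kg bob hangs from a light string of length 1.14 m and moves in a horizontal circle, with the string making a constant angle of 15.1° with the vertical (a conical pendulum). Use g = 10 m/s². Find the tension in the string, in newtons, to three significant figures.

Vertically the bob has no acceleration, so T cosθ = mg.
T = mg/cosθ = 2.10 × 10.0 / cos 15.1° = 21.00/0.9655 = 21.75 N.

21.8 N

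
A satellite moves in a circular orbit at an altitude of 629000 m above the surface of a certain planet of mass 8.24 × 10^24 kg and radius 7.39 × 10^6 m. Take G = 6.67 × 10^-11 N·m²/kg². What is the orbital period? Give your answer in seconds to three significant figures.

6090 s

r = R + h = 7.39 × 10^6 + 629000 = 8.019 × 10^6 m. Gravity provides the centripetal force: G M m / r² = m v² / r ⇒ v = √(GM/r) = 8279 m/s.
T = 2πr/v = 2π × 8.019 × 10^6 / 8279 = 6086 s.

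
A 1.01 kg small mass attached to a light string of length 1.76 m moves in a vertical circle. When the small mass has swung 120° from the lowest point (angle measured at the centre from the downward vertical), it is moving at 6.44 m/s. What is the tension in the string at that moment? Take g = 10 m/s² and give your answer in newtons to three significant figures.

18.8 N

Take the radial direction toward the centre of the circle as positive. The component of the weight along the string toward the centre is −mg cos φ (φ measured from the bottom), so Newton's second law along the string gives T − mg cos φ = m v²/r.
cos 120° = -0.5000, so T = m(v²/r + g cos φ) = 1.01 × ((6.44)²/1.76 + 10.0 × -0.5000) = 1.01 × (23.56 + (-5.000)) = 1.01 × 18.56 = 18.75 N.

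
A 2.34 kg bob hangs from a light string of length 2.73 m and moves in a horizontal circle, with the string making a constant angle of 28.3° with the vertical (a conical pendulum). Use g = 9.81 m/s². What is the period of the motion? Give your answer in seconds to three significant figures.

3.11 s

r = L sinθ = 1.294 m. From T sinθ = mω²r and T cosθ = mg: tanθ = ω²r/g, so ω² = g tanθ / r = g/(L cosθ).
ω = √(g/(L cosθ)) = √(9.81/(2.73 × 0.8805)) = √4.081 = 2.020 rad/s.
Period = 2π/ω = 3.110 s.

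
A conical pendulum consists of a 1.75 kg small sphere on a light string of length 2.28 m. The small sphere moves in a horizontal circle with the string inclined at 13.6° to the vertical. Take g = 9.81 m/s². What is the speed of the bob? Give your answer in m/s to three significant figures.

The radius of the circle is r = L sinθ = 2.28 × sin 13.6° = 0.5361 m.
Horizontally T sinθ = mv²/r and vertically T cosθ = mg, so tanθ = v²/(rg).
v = √(r g tanθ) = √(0.5361 × 9.81 × 0.2419) = √1.272 = 1.128 m/s.

1.13 m/s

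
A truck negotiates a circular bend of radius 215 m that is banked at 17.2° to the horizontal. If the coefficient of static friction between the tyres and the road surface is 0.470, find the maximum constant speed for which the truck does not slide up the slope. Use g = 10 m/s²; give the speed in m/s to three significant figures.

44.3 m/s

At the maximum speed, friction acts down the slope at its limiting value f = μN. Radially (horizontal, toward centre): N sinθ + μN cosθ = mv²/r. Vertically: N cosθ − μN sinθ = mg.
Dividing: v² = r g (sinθ + μcosθ)/(cosθ − μsinθ).
sinθ + μcosθ = 0.2957 + 0.470×0.9553 = 0.7447; cosθ − μsinθ = 0.9553 − 0.470×0.2957 = 0.8163.
v² = 215 × 10.0 × 0.7447/0.8163 = 1961 m²/s², so v = 44.29 m/s.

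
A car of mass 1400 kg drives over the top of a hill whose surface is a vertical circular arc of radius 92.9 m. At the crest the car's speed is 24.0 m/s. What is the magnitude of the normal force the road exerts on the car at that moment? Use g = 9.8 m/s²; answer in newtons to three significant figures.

At the crest the centripetal acceleration points downward (toward the centre of the arc), so mg − N = mv²/r.
N = m(g − v²/r) = 1400 × (9.8 − (24.0)²/92.9) = 1400 × (9.8 − 6.200) = 1400 × 3.600 = 5040 N.

5040 N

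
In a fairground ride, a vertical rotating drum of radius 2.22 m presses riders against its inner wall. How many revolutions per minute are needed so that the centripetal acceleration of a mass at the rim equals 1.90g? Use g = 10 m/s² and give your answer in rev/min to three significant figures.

Require ω²r = 1.90g, so ω = √(1.90 × 10.0/2.22) = 2.926 rad/s.
In rev/min: ω × 60/(2π) = 2.926 × 60/(2π) = 27.94 rev/min.

27.9 rev/min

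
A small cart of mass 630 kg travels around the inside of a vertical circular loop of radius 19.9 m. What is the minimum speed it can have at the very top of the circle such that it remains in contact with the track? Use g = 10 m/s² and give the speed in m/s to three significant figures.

14.1 m/s

At the top, both weight mg and N point toward the centre: N + mg = mv²/r.
At minimum speed N → 0, so mg = mv_min²/r ⇒ v_min = √(g r) = √(10.0 × 19.9) = 14.11 m/s.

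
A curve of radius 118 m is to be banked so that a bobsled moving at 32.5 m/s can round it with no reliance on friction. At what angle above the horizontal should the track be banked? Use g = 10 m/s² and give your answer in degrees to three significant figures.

41.8°

With no friction, the horizontal component of the normal force provides the centripetal force: N sinθ = mv²/r, while N cosθ = mg vertically.
Dividing: tanθ = v²/(r g) = (32.5)²/(118 × 10.0) = 1056/1180 = 0.8951.
θ = arctan(0.8951) = 41.83°.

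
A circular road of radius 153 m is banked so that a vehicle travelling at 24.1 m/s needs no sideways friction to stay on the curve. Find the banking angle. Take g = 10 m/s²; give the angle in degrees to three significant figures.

For a frictionless banked turn: horizontally N sinθ = mv²/r and vertically N cosθ = mg.
Dividing: tanθ = v²/(r g) = (24.1)²/(153 × 10.0) = 580.8/1530 = 0.3796.
θ = arctan(0.3796) = 20.79°.

20.8°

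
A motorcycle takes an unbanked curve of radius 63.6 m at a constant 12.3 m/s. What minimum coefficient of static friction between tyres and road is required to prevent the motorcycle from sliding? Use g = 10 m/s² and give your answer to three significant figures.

Friction provides the centripetal force: μ_s m g = m v²/r, so μ_s = v²/(g r) = (12.30)²/(10.0 × 63.6) = 151.3/636.0 = 0.2379.

0.238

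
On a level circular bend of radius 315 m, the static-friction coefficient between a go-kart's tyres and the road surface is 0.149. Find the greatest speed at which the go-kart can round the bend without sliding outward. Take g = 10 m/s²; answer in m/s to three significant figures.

21.7 m/s

On a flat curve, static friction is the only horizontal force, so it must supply the full centripetal force: μ_s m g = m v²/r.
Mass cancels: v_max = √(μ_s g r) = √(0.149 × 10.0 × 315) = √469.4 = 21.66 m/s.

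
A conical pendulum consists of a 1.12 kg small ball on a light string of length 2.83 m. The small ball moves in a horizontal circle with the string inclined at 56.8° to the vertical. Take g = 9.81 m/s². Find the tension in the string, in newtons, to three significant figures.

20.1 N

Vertically the bob has no acceleration, so T cosθ = mg.
T = mg/cosθ = 1.12 × 9.81 / cos 56.8° = 10.99/0.5476 = 20.07 N.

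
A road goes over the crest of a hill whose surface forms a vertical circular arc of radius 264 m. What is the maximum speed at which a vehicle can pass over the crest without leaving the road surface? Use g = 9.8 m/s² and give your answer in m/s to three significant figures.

At the crest the centre of the circle is below the vehicle, so the net downward (centripetal) force is mg − N = mv²/r.
The vehicle leaves the road when N → 0, giving v_max = √(g r) = √(9.8 × 264) = 50.86 m/s.

50.9 m/s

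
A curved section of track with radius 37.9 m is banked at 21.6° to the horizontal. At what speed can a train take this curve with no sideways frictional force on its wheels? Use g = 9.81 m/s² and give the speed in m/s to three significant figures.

On a frictionless banked curve, N sinθ = mv²/r and N cosθ = mg, so tanθ = v²/(rg).
v = √(r g tanθ) = √(37.9 × 9.81 × tan 21.6°) = √(37.9 × 9.81 × 0.3959) = √147.2 = 12.13 m/s.

12.1 m/s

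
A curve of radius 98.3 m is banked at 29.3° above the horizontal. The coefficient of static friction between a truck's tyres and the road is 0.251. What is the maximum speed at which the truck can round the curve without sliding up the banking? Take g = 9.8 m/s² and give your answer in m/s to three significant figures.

At the maximum speed, friction acts down the slope at its limiting value f = μN. Radially (horizontal, toward centre): N sinθ + μN cosθ = mv²/r. Vertically: N cosθ − μN sinθ = mg.
Dividing: v² = r g (sinθ + μcosθ)/(cosθ − μsinθ).
sinθ + μcosθ = 0.4894 + 0.251×0.8721 = 0.7083; cosθ − μsinθ = 0.8721 − 0.251×0.4894 = 0.7492.
v² = 98.3 × 9.8 × 0.7083/0.7492 = 910.7 m²/s², so v = 30.18 m/s.

30.2 m/s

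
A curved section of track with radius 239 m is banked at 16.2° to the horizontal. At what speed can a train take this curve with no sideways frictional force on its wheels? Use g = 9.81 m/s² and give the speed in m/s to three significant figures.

26.1 m/s

On a frictionless banked curve, N sinθ = mv²/r and N cosθ = mg, so tanθ = v²/(rg).
v = √(r g tanθ) = √(239 × 9.81 × tan 16.2°) = √(239 × 9.81 × 0.2905) = √681.2 = 26.10 m/s.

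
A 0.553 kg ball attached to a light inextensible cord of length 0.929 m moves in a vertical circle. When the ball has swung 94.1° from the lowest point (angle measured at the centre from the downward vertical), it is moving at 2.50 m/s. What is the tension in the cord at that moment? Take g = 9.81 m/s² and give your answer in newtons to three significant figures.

3.33 N

Take the radial direction toward the centre of the circle as positive. The component of the weight along the string toward the centre is −mg cos φ (φ measured from the bottom), so Newton's second law along the string gives T − mg cos φ = m v²/r.
cos 94.1° = -0.07150, so T = m(v²/r + g cos φ) = 0.553 × ((2.50)²/0.929 + 9.81 × -0.07150) = 0.553 × (6.728 + (-0.7014)) = 0.553 × 6.026 = 3.333 N.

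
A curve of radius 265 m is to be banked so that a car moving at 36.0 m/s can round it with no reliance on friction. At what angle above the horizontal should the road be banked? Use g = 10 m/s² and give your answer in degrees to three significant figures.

With no friction, the horizontal component of the normal force provides the centripetal force: N sinθ = mv²/r, while N cosθ = mg vertically.
Dividing: tanθ = v²/(r g) = (36.0)²/(265 × 10.0) = 1296/2650 = 0.4891.
θ = arctan(0.4891) = 26.06°.

26.1°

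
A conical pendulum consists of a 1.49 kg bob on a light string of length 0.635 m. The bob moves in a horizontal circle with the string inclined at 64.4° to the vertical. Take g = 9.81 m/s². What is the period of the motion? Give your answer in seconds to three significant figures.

1.05 s

r = L sinθ = 0.5727 m. From T sinθ = mω²r and T cosθ = mg: tanθ = ω²r/g, so ω² = g tanθ / r = g/(L cosθ).
ω = √(g/(L cosθ)) = √(9.81/(0.635 × 0.4321)) = √35.75 = 5.979 rad/s.
Period = 2π/ω = 1.051 s.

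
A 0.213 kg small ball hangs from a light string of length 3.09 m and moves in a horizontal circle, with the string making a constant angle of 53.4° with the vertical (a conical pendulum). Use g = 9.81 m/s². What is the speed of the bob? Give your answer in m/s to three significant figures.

5.72 m/s

The radius of the circle is r = L sinθ = 3.09 × sin 53.4° = 2.481 m.
Horizontally T sinθ = mv²/r and vertically T cosθ = mg, so tanθ = v²/(rg).
v = √(r g tanθ) = √(2.481 × 9.81 × 1.347) = √32.77 = 5.724 m/s.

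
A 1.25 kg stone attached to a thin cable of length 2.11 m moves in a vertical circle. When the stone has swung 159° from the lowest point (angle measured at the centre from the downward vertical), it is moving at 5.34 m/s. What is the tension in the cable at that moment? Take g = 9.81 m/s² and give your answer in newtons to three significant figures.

5.45 N

Take the radial direction toward the centre of the circle as positive. The component of the weight along the string toward the centre is −mg cos φ (φ measured from the bottom), so Newton's second law along the string gives T − mg cos φ = m v²/r.
cos 159° = -0.9336, so T = m(v²/r + g cos φ) = 1.25 × ((5.34)²/2.11 + 9.81 × -0.9336) = 1.25 × (13.51 + (-9.158)) = 1.25 × 4.356 = 5.445 N.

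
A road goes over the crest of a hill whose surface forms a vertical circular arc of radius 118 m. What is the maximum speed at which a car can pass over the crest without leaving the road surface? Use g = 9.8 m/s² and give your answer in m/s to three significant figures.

At the crest the centre of the circle is below the car, so the net downward (centripetal) force is mg − N = mv²/r.
The car leaves the road when N → 0, giving v_max = √(g r) = √(9.8 × 118) = 34.01 m/s.

34.0 m/s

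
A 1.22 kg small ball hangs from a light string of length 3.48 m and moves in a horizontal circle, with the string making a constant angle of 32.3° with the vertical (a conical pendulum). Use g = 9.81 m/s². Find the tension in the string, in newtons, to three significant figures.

Vertically the bob has no acceleration, so T cosθ = mg.
T = mg/cosθ = 1.22 × 9.81 / cos 32.3° = 11.97/0.8453 = 14.16 N.

14.2 N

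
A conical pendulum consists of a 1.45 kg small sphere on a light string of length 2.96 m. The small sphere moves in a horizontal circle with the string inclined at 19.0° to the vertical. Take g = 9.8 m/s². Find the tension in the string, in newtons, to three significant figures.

15.0 N

Vertically the bob has no acceleration, so T cosθ = mg.
T = mg/cosθ = 1.45 × 9.8 / cos 19.0° = 14.21/0.9455 = 15.03 N.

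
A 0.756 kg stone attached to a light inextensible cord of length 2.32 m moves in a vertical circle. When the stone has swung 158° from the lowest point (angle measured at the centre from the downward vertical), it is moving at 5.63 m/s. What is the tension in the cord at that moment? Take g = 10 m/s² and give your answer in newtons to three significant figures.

3.32 N

Take the radial direction toward the centre of the circle as positive. The component of the weight along the string toward the centre is −mg cos φ (φ measured from the bottom), so Newton's second law along the string gives T − mg cos φ = m v²/r.
cos 158° = -0.9272, so T = m(v²/r + g cos φ) = 0.756 × ((5.63)²/2.32 + 10.0 × -0.9272) = 0.756 × (13.66 + (-9.272)) = 0.756 × 4.391 = 3.319 N.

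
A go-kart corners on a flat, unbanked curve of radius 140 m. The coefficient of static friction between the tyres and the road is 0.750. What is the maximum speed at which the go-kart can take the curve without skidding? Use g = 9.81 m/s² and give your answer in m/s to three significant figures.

32.1 m/s

On a flat curve, static friction is the only horizontal force, so it must supply the full centripetal force: μ_s m g = m v²/r.
Mass cancels: v_max = √(μ_s g r) = √(0.750 × 9.81 × 140) = √1030 = 32.09 m/s.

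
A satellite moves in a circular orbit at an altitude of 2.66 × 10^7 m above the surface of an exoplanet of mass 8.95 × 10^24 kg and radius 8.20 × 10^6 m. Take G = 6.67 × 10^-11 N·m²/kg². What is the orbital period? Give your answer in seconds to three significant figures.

52800 s

r = R + h = 8.20 × 10^6 + 2.66 × 10^7 = 3.480 × 10^7 m. Gravity provides the centripetal force: G M m / r² = m v² / r ⇒ v = √(GM/r) = 4142 m/s.
T = 2πr/v = 2π × 3.480 × 10^7 / 4142 = 52790 s.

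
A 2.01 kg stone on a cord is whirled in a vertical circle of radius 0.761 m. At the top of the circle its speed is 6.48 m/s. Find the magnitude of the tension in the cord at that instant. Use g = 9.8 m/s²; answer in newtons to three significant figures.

91.2 N

At the top, both T and the weight mg point inward (toward the centre), so T + mg = mv²/r.
T = m(v²/r − g) = 2.01 × ((6.48)²/0.761 − 9.8) = 2.01 × (55.18 − 9.8) = 2.01 × 45.38 = 91.21 N.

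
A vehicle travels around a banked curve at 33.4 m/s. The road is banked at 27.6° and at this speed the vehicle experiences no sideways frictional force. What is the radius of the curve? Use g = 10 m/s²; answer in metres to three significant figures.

213 m

Frictionless banking: tanθ = v²/(rg), so r = v²/(g tanθ).
r = (33.4)²/(10.0 × tan 27.6°) = 1116/(10.0 × 0.5228) = 1116/5.228 = 213.4 m.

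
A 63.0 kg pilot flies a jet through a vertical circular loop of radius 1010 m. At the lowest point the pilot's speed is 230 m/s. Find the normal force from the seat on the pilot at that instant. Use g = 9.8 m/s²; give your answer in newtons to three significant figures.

3920 N

At the lowest point, N points up (toward the centre) and the weight mg points down (away from the centre), so the net inward force is N − mg = mv²/r.
N = m(v²/r + g) = 63.0 × ((230)²/1010 + 9.8) = 63.0 × (52.38 + 9.8) = 63.0 × 62.18 = 3917 N.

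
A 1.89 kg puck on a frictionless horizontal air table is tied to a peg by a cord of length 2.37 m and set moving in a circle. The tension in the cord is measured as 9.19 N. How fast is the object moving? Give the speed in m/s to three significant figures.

T = m v²/r ⇒ v = √(T r / m) = √(9.19 × 2.37 / 1.89) = √11.52 = 3.395 m/s.

3.39 m/s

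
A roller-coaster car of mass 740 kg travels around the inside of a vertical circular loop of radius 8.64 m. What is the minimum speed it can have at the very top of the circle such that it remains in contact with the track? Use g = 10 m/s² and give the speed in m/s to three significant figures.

9.30 m/s

At the top, both weight mg and N point toward the centre: N + mg = mv²/r.
At minimum speed N → 0, so mg = mv_min²/r ⇒ v_min = √(g r) = √(10.0 × 8.64) = 9.295 m/s.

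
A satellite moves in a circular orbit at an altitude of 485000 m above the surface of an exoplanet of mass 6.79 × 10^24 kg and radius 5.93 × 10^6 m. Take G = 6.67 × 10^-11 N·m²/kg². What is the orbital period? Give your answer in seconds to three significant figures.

r = R + h = 5.93 × 10^6 + 485000 = 6.415 × 10^6 m. Gravity provides the centripetal force: G M m / r² = m v² / r ⇒ v = √(GM/r) = 8402 m/s.
T = 2πr/v = 2π × 6.415 × 10^6 / 8402 = 4797 s.

4800 s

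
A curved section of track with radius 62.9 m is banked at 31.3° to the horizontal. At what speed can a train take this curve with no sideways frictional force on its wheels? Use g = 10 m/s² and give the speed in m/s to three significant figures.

On a frictionless banked curve, N sinθ = mv²/r and N cosθ = mg, so tanθ = v²/(rg).
v = √(r g tanθ) = √(62.9 × 10.0 × tan 31.3°) = √(62.9 × 10.0 × 0.6080) = √382.4 = 19.56 m/s.

19.6 m/s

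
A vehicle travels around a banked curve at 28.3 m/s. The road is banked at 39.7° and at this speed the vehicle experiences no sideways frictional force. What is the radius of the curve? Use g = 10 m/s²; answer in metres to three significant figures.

96.5 m

Frictionless banking: tanθ = v²/(rg), so r = v²/(g tanθ).
r = (28.3)²/(10.0 × tan 39.7°) = 800.9/(10.0 × 0.8302) = 800.9/8.302 = 96.47 m.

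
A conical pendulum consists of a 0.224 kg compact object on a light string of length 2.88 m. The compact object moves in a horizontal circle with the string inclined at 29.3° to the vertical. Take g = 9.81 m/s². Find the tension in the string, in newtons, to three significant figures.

2.52 N

Vertically the bob has no acceleration, so T cosθ = mg.
T = mg/cosθ = 0.224 × 9.81 / cos 29.3° = 2.197/0.8721 = 2.520 N.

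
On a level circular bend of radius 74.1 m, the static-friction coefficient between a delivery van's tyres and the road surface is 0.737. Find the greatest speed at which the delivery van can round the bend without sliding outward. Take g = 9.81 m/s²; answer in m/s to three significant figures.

On a flat curve, static friction is the only horizontal force, so it must supply the full centripetal force: μ_s m g = m v²/r.
Mass cancels: v_max = √(μ_s g r) = √(0.737 × 9.81 × 74.1) = √535.7 = 23.15 m/s.

23.1 m/s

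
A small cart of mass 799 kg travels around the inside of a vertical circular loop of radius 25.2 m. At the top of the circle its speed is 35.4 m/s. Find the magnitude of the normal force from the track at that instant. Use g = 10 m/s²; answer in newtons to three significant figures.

31700 N

At the top, both N and the weight mg point inward (toward the centre), so N + mg = mv²/r.
N = m(v²/r − g) = 799 × ((35.4)²/25.2 − 10.0) = 799 × (49.73 − 10.0) = 799 × 39.73 = 31740 N.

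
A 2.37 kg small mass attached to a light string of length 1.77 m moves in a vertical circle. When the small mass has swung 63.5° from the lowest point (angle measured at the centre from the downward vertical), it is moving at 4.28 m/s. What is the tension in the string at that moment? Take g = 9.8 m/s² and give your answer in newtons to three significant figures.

Take the radial direction toward the centre of the circle as positive. The component of the weight along the string toward the centre is −mg cos φ (φ measured from the bottom), so Newton's second law along the string gives T − mg cos φ = m v²/r.
cos 63.5° = 0.4462, so T = m(v²/r + g cos φ) = 2.37 × ((4.28)²/1.77 + 9.8 × 0.4462) = 2.37 × (10.35 + (4.373)) = 2.37 × 14.72 = 34.89 N.

34.9 N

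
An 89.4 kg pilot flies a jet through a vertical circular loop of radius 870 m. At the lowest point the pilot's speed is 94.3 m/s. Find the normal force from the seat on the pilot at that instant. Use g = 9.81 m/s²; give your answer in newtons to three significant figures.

At the lowest point, N points up (toward the centre) and the weight mg points down (away from the centre), so the net inward force is N − mg = mv²/r.
N = m(v²/r + g) = 89.4 × ((94.3)²/870 + 9.81) = 89.4 × (10.22 + 9.81) = 89.4 × 20.03 = 1791 N.

1790 N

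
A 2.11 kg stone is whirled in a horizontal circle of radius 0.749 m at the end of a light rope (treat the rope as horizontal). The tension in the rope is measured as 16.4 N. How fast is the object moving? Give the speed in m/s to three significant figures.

T = m v²/r ⇒ v = √(T r / m) = √(16.4 × 0.749 / 2.11) = √5.822 = 2.413 m/s.

2.41 m/s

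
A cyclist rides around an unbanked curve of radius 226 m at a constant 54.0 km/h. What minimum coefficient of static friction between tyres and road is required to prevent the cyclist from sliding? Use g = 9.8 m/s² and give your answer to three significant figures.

v = 54.0/3.6 = 15.00 m/s.
Friction provides the centripetal force: μ_s m g = m v²/r, so μ_s = v²/(g r) = (15.00)²/(9.8 × 226) = 225.0/2215 = 0.1016.

0.102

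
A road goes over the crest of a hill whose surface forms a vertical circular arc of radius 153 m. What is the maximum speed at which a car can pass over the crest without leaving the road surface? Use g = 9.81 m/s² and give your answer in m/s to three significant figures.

At the crest the centre of the circle is below the car, so the net downward (centripetal) force is mg − N = mv²/r.
The car leaves the road when N → 0, giving v_max = √(g r) = √(9.81 × 153) = 38.74 m/s.

38.7 m/s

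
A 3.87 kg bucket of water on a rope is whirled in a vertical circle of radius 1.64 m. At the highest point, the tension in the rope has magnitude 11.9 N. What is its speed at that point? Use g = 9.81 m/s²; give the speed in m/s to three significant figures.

At the top, T + mg = mv²/r, so v = √(r(T/m + g)) = √(1.64 × (11.9/3.87 + 9.81)) = √(1.64 × 12.88) = √21.13 = 4.597 m/s.

4.60 m/s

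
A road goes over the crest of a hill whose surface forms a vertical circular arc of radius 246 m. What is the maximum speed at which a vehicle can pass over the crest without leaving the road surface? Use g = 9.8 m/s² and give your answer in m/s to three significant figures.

49.1 m/s

At the crest the centre of the circle is below the vehicle, so the net downward (centripetal) force is mg − N = mv²/r.
The vehicle leaves the road when N → 0, giving v_max = √(g r) = √(9.8 × 246) = 49.10 m/s.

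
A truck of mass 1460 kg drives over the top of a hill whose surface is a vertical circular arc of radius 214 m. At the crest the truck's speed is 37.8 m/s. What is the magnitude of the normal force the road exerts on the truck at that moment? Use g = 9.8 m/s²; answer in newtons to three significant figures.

4560 N

At the crest the centripetal acceleration points downward (toward the centre of the arc), so mg − N = mv²/r.
N = m(g − v²/r) = 1460 × (9.8 − (37.8)²/214) = 1460 × (9.8 − 6.677) = 1460 × 3.123 = 4560 N.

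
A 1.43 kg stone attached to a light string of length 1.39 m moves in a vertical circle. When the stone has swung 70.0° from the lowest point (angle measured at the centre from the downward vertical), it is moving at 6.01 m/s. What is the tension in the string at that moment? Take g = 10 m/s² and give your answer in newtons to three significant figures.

42.1 N

Take the radial direction toward the centre of the circle as positive. The component of the weight along the string toward the centre is −mg cos φ (φ measured from the bottom), so Newton's second law along the string gives T − mg cos φ = m v²/r.
cos 70.0° = 0.3420, so T = m(v²/r + g cos φ) = 1.43 × ((6.01)²/1.39 + 10.0 × 0.3420) = 1.43 × (25.99 + (3.420)) = 1.43 × 29.41 = 42.05 N.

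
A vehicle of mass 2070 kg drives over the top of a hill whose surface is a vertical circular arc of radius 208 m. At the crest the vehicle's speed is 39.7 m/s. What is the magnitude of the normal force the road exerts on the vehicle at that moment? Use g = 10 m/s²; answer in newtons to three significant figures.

5010 N

At the crest the centripetal acceleration points downward (toward the centre of the arc), so mg − N = mv²/r.
N = m(g − v²/r) = 2070 × (10.0 − (39.7)²/208) = 2070 × (10.0 − 7.577) = 2070 × 2.423 = 5015 N.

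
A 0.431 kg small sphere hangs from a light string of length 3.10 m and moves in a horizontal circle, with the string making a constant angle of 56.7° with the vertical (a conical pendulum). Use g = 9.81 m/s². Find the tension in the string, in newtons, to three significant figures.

Vertically the bob has no acceleration, so T cosθ = mg.
T = mg/cosθ = 0.431 × 9.81 / cos 56.7° = 4.228/0.5490 = 7.701 N.

7.70 N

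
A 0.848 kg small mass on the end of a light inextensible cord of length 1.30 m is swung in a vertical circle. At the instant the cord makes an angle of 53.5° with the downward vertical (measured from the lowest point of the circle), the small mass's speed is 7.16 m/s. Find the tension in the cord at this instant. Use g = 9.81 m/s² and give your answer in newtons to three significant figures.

38.4 N

Take the radial direction toward the centre of the circle as positive. The component of the weight along the string toward the centre is −mg cos φ (φ measured from the bottom), so Newton's second law along the string gives T − mg cos φ = m v²/r.
cos 53.5° = 0.5948, so T = m(v²/r + g cos φ) = 0.848 × ((7.16)²/1.30 + 9.81 × 0.5948) = 0.848 × (39.44 + (5.835)) = 0.848 × 45.27 = 38.39 N.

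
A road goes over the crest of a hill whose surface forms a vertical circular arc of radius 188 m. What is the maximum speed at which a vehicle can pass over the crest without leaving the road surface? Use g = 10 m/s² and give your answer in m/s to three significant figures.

43.4 m/s

At the crest the centre of the circle is below the vehicle, so the net downward (centripetal) force is mg − N = mv²/r.
The vehicle leaves the road when N → 0, giving v_max = √(g r) = √(10.0 × 188) = 43.36 m/s.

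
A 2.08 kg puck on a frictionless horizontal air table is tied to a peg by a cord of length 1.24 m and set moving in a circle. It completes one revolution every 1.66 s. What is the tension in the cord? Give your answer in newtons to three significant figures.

37.0 N

v = 2πr/T = 2π × 1.24/1.66 = 4.693 m/s.
The tension is the only horizontal force, so it supplies the full centripetal force: T = m v²/r = 2.08 × (4.693)²/1.24 = 2.08 × 22.03/1.24 = 36.95 N.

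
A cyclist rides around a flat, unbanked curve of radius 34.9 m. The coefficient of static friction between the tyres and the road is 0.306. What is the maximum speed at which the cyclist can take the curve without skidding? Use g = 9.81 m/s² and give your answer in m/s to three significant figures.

10.2 m/s

Friction provides the centripetal force on a flat curve. At maximum speed it is at its limiting value: μ_s m g = m v²/r.
Mass cancels: v_max = √(μ_s g r) = √(0.306 × 9.81 × 34.9) = √104.8 = 10.24 m/s.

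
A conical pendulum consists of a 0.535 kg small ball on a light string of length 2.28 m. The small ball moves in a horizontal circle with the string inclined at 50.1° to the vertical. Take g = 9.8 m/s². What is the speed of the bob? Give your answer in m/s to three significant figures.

The radius of the circle is r = L sinθ = 2.28 × sin 50.1° = 1.749 m.
Horizontally T sinθ = mv²/r and vertically T cosθ = mg, so tanθ = v²/(rg).
v = √(r g tanθ) = √(1.749 × 9.8 × 1.196) = √20.50 = 4.528 m/s.

4.53 m/s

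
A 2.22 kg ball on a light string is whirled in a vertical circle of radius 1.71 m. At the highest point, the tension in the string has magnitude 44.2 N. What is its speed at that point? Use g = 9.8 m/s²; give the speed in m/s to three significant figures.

At the top, T + mg = mv²/r, so v = √(r(T/m + g)) = √(1.71 × (44.2/2.22 + 9.8)) = √(1.71 × 29.71) = √50.80 = 7.128 m/s.

7.13 m/s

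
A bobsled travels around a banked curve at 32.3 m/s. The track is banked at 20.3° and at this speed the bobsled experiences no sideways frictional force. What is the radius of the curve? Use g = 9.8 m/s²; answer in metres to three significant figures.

288 m

Frictionless banking: tanθ = v²/(rg), so r = v²/(g tanθ).
r = (32.3)²/(9.8 × tan 20.3°) = 1043/(9.8 × 0.3699) = 1043/3.625 = 287.8 m.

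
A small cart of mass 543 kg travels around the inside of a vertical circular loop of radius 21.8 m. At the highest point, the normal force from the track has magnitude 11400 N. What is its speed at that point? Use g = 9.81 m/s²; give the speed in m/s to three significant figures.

25.9 m/s

At the top, N + mg = mv²/r, so v = √(r(N/m + g)) = √(21.8 × (11400/543 + 9.81)) = √(21.8 × 30.80) = √671.5 = 25.91 m/s.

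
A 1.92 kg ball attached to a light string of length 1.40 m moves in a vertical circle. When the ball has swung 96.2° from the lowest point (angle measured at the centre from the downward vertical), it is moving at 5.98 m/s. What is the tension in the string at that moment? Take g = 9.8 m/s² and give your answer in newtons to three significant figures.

Take the radial direction toward the centre of the circle as positive. The component of the weight along the string toward the centre is −mg cos φ (φ measured from the bottom), so Newton's second law along the string gives T − mg cos φ = m v²/r.
cos 96.2° = -0.1080, so T = m(v²/r + g cos φ) = 1.92 × ((5.98)²/1.40 + 9.8 × -0.1080) = 1.92 × (25.54 + (-1.058)) = 1.92 × 24.48 = 47.01 N.

47.0 N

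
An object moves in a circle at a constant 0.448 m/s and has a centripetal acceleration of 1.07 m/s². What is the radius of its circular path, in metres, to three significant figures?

0.188 m

a_c = v²/r ⇒ r = v²/a_c = (0.448)²/1.07 = 0.2007/1.07 = 0.1876 m.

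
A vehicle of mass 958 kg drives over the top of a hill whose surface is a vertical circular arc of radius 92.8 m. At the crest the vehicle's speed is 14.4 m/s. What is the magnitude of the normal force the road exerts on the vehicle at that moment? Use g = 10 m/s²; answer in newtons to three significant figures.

At the crest the centripetal acceleration points downward (toward the centre of the arc), so mg − N = mv²/r.
N = m(g − v²/r) = 958 × (10.0 − (14.4)²/92.8) = 958 × (10.0 − 2.234) = 958 × 7.766 = 7439 N.

7440 N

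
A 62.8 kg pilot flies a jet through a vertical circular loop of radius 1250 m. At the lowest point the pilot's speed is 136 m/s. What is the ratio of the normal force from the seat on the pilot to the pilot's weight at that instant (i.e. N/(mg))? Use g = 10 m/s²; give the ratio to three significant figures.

2.48

At the bottom, N − mg = mv²/r, so N = m(v²/r + g) and N/(mg) = v²/(rg) + 1 = (136)²/(1250 × 10.0) + 1 = 1.480 + 1 = 2.480.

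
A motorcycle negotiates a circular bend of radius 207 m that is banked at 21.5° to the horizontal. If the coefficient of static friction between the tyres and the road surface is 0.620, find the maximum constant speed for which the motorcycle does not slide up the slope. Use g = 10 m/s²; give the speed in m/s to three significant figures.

52.7 m/s

At the maximum speed, friction acts down the slope at its limiting value f = μN. Radially (horizontal, toward centre): N sinθ + μN cosθ = mv²/r. Vertically: N cosθ − μN sinθ = mg.
Dividing: v² = r g (sinθ + μcosθ)/(cosθ − μsinθ).
sinθ + μcosθ = 0.3665 + 0.620×0.9304 = 0.9434; cosθ − μsinθ = 0.9304 − 0.620×0.3665 = 0.7032.
v² = 207 × 10.0 × 0.9434/0.7032 = 2777 m²/s², so v = 52.70 m/s.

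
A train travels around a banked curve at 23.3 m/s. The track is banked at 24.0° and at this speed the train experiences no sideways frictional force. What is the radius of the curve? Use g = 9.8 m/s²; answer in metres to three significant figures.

Frictionless banking: tanθ = v²/(rg), so r = v²/(g tanθ).
r = (23.3)²/(9.8 × tan 24.0°) = 542.9/(9.8 × 0.4452) = 542.9/4.363 = 124.4 m.

124 m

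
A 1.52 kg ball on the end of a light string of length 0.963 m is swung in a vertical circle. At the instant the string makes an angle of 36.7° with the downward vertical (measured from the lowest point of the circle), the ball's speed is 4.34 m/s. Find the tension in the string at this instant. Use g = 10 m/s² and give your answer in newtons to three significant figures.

Take the radial direction toward the centre of the circle as positive. The component of the weight along the string toward the centre is −mg cos φ (φ measured from the bottom), so Newton's second law along the string gives T − mg cos φ = m v²/r.
cos 36.7° = 0.8018, so T = m(v²/r + g cos φ) = 1.52 × ((4.34)²/0.963 + 10.0 × 0.8018) = 1.52 × (19.56 + (8.018)) = 1.52 × 27.58 = 41.92 N.

41.9 N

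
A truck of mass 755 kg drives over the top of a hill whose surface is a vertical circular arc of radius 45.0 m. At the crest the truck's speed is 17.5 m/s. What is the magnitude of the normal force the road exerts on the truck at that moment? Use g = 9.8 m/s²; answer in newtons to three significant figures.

2260 N

At the crest the centripetal acceleration points downward (toward the centre of the arc), so mg − N = mv²/r.
N = m(g − v²/r) = 755 × (9.8 − (17.5)²/45.0) = 755 × (9.8 − 6.806) = 755 × 2.994 = 2261 N.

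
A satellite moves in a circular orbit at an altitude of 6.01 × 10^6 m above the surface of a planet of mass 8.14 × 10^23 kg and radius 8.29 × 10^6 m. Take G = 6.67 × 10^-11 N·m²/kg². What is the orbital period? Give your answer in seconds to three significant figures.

r = R + h = 8.29 × 10^6 + 6.01 × 10^6 = 1.430 × 10^7 m. Gravity provides the centripetal force: G M m / r² = m v² / r ⇒ v = √(GM/r) = 1949 m/s.
T = 2πr/v = 2π × 1.430 × 10^7 / 1949 = 46110 s.

46100 s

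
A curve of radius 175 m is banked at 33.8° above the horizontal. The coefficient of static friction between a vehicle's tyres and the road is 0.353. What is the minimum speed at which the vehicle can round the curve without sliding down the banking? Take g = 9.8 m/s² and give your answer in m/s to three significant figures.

At the minimum speed, friction acts up the slope at its limiting value f = μN. Radially (horizontal, toward centre): N sinθ − μN cosθ = mv²/r. Vertically: N cosθ + μN sinθ = mg.
Dividing: v² = r g (sinθ − μcosθ)/(cosθ + μsinθ).
sinθ − μcosθ = 0.5563 − 0.353×0.8310 = 0.2630; cosθ + μsinθ = 0.8310 + 0.353×0.5563 = 1.027.
v² = 175 × 9.8 × 0.2630/1.027 = 439.0 m²/s², so v = 20.95 m/s.

21.0 m/s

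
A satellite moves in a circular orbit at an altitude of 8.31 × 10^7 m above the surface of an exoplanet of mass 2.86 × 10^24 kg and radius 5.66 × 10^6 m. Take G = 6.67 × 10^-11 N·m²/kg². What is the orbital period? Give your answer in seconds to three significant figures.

r = R + h = 5.66 × 10^6 + 8.31 × 10^7 = 8.876 × 10^7 m. Gravity provides the centripetal force: G M m / r² = m v² / r ⇒ v = √(GM/r) = 1466 m/s.
T = 2πr/v = 2π × 8.876 × 10^7 / 1466 = 380400 s.

380000 s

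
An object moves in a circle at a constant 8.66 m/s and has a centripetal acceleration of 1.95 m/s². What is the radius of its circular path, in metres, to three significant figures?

38.5 m

a_c = v²/r ⇒ r = v²/a_c = (8.66)²/1.95 = 75.00/1.95 = 38.46 m.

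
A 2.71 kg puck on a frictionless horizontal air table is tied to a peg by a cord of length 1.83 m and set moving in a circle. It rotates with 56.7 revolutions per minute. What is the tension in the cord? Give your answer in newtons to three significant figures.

175 N

ω = 56.7 rev/min × 2π/60 = 5.938 rad/s, so v = ωr = 5.938 × 1.83 = 10.87 m/s.
The tension is the only horizontal force, so it supplies the full centripetal force: T = m v²/r = 2.71 × (10.87)²/1.83 = 2.71 × 118.1/1.83 = 174.8 N.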